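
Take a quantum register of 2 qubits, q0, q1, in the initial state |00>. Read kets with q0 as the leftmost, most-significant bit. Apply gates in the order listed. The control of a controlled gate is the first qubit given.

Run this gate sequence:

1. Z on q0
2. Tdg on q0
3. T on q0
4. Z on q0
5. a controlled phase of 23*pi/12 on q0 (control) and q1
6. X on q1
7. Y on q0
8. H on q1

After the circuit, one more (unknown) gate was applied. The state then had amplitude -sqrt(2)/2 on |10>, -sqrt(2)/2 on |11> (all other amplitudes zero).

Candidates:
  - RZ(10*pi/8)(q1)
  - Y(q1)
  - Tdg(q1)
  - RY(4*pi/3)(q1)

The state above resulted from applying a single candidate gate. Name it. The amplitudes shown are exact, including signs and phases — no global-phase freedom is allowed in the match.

The applied gate was Y(q1).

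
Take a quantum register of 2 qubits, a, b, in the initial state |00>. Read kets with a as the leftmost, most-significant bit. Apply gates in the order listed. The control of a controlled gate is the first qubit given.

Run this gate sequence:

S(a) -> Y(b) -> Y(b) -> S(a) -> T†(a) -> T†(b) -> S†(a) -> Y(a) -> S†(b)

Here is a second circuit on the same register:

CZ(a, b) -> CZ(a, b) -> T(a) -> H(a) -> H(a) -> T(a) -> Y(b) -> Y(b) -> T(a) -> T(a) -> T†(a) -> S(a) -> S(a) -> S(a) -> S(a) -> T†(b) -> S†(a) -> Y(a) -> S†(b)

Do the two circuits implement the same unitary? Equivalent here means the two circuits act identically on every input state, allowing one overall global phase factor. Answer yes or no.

Yes, they are equivalent — the unitaries differ by at most a global phase.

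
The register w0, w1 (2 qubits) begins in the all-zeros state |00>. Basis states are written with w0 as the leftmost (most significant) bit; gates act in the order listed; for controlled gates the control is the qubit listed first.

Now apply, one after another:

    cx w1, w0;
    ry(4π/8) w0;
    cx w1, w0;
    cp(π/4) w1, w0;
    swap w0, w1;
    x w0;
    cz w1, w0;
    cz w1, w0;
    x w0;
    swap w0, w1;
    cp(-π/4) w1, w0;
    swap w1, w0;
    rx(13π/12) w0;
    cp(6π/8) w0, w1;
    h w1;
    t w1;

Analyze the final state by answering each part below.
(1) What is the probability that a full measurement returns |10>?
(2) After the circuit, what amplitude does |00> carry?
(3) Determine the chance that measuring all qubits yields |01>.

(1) The probability of measuring |10> is -sqrt(3)/16 - sqrt(2)/16 + sqrt(6)/16 + 3/16. Key observation: the block from step 4 through step 11 cancels to the identity and can be dropped.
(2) |00> carries amplitude -sqrt(sqrt(2) + 2)/4 + sqrt(6 - 3*sqrt(2))/4 in the final state.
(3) Outcome |01> occurs with probability 0.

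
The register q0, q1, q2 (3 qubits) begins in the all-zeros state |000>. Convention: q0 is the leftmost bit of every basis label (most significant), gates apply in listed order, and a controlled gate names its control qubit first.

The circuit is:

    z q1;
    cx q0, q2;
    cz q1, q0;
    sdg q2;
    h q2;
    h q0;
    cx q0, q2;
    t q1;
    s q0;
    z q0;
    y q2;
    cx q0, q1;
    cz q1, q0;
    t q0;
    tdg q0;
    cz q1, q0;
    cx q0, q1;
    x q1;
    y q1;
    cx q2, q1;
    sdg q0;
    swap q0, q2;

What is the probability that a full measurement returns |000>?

Outcome |000> occurs with probability 1/4. Key observation: steps 12-17 multiply out to the identity, so the circuit reduces to the remaining gates.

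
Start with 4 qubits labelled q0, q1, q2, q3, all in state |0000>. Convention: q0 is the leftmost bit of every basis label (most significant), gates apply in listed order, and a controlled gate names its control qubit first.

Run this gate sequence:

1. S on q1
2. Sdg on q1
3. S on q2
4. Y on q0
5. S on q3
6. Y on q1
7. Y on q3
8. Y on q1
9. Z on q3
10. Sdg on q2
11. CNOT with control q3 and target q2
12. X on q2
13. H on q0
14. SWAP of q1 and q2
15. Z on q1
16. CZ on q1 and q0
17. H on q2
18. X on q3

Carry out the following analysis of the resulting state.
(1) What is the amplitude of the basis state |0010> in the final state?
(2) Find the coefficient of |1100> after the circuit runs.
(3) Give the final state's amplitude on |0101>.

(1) The amplitude on |0010> is 1/2. Key observation: the block from step 1 through step 2 cancels to the identity and can be dropped.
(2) The amplitude on |1100> is 0.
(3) |0101> carries amplitude 0 in the final state.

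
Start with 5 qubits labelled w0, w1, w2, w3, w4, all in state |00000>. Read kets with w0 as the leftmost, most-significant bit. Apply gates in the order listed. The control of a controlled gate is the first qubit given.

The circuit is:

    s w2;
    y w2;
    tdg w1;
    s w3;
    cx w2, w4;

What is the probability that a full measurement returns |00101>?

The probability of measuring |00101> is 1.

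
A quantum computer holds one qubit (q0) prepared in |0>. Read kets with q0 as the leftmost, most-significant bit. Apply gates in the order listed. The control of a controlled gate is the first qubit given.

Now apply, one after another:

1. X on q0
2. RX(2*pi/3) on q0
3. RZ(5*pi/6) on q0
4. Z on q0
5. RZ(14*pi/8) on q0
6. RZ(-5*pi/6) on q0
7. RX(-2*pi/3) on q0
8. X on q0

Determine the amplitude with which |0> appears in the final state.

The amplitude on |0> is (-3 - exp(3*I*pi/4))*exp(I*pi/8)/4.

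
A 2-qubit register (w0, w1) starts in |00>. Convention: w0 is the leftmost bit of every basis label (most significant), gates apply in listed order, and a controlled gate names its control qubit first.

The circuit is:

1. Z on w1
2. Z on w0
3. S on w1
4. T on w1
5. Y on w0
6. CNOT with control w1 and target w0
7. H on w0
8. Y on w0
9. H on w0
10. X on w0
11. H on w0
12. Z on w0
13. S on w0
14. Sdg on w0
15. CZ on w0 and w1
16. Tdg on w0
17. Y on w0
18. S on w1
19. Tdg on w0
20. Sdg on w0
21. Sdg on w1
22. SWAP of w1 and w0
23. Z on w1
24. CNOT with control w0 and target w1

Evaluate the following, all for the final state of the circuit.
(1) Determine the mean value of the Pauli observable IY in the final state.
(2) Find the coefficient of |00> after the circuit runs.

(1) In the final state, IY has expectation -1.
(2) |00> carries amplitude sqrt(2)*exp(I*pi/4)/2 in the final state.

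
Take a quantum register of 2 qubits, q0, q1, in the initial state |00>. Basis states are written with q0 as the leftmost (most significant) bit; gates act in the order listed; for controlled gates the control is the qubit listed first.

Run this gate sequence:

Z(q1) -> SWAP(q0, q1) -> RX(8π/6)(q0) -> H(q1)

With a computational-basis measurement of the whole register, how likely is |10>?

Outcome |10> occurs with probability 3/8.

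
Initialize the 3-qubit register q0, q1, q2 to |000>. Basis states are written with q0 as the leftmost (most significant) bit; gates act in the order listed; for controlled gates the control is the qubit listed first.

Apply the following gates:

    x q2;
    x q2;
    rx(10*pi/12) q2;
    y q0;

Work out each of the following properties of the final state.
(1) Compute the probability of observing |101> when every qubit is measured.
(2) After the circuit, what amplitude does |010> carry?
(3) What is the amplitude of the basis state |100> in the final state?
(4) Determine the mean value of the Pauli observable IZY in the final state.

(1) The probability of measuring |101> is sqrt(3)/4 + 1/2.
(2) |010> carries amplitude 0 in the final state.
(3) |100> carries amplitude I*(-sqrt(2) + sqrt(6))/4 in the final state.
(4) The observable IZY averages to -1/2.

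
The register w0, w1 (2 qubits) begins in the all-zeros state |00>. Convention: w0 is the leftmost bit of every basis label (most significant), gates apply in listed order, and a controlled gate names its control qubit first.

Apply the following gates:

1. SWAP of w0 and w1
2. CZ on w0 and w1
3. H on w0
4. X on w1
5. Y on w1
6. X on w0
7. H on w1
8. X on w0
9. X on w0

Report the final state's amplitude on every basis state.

The resulting statevector has amplitude -I/2 on |00>, -I/2 on |01>, -I/2 on |10>, -I/2 on |11>.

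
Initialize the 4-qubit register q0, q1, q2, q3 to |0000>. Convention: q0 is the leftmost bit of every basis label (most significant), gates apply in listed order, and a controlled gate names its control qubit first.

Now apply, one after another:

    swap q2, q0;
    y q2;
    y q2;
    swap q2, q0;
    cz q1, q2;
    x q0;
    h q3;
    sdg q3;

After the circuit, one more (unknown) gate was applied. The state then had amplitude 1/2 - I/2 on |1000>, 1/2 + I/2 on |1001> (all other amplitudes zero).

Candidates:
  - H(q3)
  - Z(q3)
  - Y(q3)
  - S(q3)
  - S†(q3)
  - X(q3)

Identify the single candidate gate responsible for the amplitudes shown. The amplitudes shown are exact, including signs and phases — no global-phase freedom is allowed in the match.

It was H(q3) that produced the state shown.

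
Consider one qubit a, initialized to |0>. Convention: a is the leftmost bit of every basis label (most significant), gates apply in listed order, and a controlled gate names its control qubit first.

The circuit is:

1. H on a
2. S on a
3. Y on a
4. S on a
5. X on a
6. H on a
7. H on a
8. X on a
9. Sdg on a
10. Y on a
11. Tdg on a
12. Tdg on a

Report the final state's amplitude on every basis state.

The resulting statevector has amplitude sqrt(2)/2 on |0>, sqrt(2)/2 on |1>. Key observation: steps 3-10 multiply out to the identity, so the circuit reduces to the remaining gates.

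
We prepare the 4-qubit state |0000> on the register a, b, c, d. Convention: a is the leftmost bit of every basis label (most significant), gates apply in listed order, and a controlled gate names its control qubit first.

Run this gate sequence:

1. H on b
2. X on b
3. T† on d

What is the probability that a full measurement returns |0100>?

A full measurement returns |0100> with probability 1/2.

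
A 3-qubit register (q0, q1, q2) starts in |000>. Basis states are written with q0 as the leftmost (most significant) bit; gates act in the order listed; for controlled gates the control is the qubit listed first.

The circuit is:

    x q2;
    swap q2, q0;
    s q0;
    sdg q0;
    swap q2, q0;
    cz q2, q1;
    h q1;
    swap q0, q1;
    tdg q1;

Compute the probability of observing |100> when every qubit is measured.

Outcome |100> occurs with probability 0. Key observation: gates 2-5 undo each other exactly, leaving only the rest of the circuit to track.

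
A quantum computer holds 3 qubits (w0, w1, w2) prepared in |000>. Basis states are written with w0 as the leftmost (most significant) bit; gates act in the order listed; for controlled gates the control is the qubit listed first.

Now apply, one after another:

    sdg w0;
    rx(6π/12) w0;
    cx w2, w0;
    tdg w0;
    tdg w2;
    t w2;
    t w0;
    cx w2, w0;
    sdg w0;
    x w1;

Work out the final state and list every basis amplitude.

After the circuit, the state carries amplitude sqrt(2)/2 on |010>, -sqrt(2)/2 on |110>, and 0 on every other basis state. Key observation: gates 3-8 undo each other exactly, leaving only the rest of the circuit to track.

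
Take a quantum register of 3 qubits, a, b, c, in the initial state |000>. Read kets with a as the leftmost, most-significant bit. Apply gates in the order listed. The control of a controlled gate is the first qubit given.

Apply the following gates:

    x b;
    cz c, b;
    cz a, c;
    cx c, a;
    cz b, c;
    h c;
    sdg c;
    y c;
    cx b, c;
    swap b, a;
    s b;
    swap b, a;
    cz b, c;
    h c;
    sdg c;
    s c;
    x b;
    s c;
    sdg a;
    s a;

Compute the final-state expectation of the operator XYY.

In the final state, XYY has expectation 0.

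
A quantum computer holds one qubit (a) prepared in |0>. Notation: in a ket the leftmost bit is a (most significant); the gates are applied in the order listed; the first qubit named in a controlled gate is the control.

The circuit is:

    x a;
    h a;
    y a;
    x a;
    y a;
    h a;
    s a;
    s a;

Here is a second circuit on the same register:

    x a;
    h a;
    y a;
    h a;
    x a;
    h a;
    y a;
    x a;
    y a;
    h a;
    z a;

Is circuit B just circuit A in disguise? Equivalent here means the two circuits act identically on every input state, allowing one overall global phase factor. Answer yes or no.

No — the two circuits implement different unitaries, even allowing a global phase.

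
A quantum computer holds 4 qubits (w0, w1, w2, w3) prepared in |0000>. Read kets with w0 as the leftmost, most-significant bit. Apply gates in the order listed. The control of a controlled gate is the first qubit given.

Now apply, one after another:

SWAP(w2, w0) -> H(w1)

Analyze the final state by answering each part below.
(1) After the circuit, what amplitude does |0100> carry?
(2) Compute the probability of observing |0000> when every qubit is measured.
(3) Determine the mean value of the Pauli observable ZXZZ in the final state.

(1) The final state's coefficient on |0100> equals sqrt(2)/2.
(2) The probability of measuring |0000> is 1/2.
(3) In the final state, ZXZZ has expectation 1.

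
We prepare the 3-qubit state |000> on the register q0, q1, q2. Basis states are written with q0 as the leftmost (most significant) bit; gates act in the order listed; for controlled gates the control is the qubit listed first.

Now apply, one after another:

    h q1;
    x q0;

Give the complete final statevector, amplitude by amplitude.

The final amplitudes are sqrt(2)/2 on |100>, sqrt(2)/2 on |110>, and 0 on every other basis state.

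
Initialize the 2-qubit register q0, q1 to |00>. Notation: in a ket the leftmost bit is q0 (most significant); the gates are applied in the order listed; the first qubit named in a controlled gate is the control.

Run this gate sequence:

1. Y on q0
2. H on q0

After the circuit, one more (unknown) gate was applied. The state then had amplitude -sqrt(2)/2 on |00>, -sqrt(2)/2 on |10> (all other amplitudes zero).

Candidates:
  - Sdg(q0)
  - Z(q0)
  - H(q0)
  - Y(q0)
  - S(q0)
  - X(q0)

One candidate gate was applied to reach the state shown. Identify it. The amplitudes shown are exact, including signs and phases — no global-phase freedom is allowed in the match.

The unique candidate consistent with the amplitudes is Y(q0).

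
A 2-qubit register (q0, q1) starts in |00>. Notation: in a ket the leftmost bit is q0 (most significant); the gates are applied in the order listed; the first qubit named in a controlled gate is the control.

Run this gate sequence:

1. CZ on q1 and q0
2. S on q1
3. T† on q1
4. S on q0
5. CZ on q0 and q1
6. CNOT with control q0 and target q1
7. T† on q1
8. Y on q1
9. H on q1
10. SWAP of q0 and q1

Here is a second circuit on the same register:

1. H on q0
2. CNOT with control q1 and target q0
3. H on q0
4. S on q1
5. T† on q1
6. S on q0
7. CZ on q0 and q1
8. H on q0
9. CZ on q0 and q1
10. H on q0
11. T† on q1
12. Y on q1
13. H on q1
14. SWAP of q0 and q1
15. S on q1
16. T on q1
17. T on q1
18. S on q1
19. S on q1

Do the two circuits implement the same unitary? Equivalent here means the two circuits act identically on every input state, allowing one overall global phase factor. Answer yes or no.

No — the two circuits implement different unitaries, even allowing a global phase.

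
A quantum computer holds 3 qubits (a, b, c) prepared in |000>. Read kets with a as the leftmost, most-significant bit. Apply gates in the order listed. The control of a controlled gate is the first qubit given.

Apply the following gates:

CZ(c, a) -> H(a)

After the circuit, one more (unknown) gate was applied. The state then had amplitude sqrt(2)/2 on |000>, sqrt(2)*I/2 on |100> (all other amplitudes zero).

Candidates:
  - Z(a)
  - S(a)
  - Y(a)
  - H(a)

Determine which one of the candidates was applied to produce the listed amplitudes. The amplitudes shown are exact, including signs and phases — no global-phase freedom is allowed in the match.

It was S(a) that produced the state shown.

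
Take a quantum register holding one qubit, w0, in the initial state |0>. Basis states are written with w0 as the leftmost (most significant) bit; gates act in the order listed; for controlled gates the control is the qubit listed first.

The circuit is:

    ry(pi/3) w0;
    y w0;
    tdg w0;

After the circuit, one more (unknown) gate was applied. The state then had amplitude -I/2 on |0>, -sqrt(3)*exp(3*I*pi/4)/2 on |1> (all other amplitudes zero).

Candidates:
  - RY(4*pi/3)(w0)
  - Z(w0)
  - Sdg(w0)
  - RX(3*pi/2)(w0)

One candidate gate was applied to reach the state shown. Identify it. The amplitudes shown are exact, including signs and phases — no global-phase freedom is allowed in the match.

The unique candidate consistent with the amplitudes is Sdg(w0).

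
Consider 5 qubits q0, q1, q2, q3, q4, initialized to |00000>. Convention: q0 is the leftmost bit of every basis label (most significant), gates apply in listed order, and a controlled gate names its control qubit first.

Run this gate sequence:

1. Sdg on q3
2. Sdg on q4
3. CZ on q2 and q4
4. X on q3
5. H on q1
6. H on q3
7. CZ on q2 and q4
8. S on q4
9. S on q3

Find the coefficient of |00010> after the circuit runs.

|00010> carries amplitude -I/2 in the final state.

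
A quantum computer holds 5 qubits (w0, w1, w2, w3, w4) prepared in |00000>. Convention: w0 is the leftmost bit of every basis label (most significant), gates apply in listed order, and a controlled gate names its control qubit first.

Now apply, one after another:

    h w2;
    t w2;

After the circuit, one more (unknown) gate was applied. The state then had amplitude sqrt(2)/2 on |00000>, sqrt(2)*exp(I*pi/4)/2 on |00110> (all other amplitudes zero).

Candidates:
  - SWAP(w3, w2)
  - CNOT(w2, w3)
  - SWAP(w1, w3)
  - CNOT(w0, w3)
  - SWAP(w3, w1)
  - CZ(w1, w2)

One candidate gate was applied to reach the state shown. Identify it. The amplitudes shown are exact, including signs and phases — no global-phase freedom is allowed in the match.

The unique candidate consistent with the amplitudes is CNOT(w2, w3).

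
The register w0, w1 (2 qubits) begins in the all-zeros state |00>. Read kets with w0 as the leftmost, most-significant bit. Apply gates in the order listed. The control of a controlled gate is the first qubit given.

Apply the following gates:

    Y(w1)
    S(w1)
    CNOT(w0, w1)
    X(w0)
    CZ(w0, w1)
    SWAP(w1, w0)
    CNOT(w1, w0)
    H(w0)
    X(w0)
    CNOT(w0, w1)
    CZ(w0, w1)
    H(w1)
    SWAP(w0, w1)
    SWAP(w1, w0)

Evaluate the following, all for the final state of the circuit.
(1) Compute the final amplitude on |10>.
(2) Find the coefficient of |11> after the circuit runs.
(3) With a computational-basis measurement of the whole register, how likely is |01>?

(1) |10> carries amplitude 1/2 in the final state.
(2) The final state's coefficient on |11> equals 1/2.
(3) A full measurement returns |01> with probability 1/4.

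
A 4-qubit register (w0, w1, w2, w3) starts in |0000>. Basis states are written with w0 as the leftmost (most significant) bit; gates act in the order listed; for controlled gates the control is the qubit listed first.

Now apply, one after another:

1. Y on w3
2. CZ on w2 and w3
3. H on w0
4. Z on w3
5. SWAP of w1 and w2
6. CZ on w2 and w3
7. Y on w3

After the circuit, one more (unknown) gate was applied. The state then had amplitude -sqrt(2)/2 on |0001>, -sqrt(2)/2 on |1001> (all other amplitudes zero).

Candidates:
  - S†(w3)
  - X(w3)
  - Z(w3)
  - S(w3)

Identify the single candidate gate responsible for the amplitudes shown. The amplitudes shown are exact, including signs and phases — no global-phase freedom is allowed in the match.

The unique candidate consistent with the amplitudes is X(w3).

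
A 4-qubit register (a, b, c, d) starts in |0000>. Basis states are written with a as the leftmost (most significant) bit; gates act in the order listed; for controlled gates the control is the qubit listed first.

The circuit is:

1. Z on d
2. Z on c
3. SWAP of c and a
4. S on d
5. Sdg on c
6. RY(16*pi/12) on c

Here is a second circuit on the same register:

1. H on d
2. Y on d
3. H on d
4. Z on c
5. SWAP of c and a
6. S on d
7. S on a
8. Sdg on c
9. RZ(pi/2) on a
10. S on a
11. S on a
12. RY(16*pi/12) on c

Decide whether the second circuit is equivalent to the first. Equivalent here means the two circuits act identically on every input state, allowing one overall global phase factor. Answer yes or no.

No, they are not equivalent — no single phase factor reconciles the two unitaries.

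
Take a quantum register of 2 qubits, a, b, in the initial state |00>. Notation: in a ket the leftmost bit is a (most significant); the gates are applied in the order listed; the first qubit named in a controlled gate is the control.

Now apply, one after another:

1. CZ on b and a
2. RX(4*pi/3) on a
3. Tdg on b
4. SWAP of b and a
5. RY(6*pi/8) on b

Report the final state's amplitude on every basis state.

After the circuit, the state carries amplitude -sqrt(2 - sqrt(2))/4 + I*sqrt(3*sqrt(2) + 6)/4 on |00>, -sqrt(sqrt(2) + 2)/4 - I*sqrt(6 - 3*sqrt(2))/4 on |01>, 0 on |10>, 0 on |11>.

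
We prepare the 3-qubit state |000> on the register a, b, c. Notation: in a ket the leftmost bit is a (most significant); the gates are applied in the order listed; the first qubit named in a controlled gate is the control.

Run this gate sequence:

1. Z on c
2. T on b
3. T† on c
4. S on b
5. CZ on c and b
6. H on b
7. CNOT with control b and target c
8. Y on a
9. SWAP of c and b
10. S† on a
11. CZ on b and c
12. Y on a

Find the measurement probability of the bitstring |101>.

Outcome |101> occurs with probability 0.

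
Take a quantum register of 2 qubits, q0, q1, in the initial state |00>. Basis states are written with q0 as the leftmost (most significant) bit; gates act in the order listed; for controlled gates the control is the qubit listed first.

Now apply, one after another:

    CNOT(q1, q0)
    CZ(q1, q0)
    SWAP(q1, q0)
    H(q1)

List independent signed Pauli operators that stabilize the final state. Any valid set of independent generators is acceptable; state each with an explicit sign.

The stabilizer group can be generated by +IX, +ZI, among other valid generating sets.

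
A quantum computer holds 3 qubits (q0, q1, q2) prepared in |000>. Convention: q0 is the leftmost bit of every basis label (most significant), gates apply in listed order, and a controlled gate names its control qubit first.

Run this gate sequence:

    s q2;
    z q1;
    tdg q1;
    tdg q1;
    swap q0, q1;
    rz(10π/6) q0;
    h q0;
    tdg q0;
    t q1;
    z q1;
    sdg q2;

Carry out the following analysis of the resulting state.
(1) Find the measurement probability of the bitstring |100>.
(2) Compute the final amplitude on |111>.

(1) A full measurement returns |100> with probability 1/2.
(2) The final state's coefficient on |111> equals 0.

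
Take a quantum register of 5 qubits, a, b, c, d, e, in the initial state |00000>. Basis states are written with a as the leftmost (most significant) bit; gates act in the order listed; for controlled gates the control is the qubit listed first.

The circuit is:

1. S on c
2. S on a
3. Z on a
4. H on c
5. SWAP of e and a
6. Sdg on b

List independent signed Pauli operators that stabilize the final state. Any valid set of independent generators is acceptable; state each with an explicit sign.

The final state is stabilized by the group generated by +IIXII, +ZIIII, +IZIII, +IIIZI, +IIIIZ; other independent generating sets are equally valid.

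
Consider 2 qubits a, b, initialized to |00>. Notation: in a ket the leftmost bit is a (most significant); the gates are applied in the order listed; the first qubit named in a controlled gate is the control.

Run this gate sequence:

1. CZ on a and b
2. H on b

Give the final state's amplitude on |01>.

The amplitude on |01> is sqrt(2)/2.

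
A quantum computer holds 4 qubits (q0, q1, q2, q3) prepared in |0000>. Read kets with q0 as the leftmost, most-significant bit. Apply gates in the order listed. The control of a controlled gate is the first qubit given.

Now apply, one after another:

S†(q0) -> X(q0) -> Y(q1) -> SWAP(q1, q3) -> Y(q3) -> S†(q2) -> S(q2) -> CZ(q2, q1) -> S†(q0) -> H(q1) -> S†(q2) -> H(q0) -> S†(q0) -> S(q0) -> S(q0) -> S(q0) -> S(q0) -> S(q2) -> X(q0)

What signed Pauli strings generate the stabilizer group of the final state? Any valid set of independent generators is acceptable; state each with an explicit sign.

The stabilizer group can be generated by -YIII, +IXII, +IIZI, +IIIZ, among other valid generating sets.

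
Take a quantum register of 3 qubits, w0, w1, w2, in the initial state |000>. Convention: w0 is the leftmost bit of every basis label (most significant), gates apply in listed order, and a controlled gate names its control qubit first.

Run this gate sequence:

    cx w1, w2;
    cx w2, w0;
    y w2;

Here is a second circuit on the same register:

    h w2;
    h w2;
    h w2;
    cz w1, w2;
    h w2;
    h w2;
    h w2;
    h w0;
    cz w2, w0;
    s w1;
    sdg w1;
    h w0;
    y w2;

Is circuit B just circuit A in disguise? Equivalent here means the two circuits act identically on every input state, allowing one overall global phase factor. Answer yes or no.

Yes, they are equivalent — the unitaries differ by at most a global phase.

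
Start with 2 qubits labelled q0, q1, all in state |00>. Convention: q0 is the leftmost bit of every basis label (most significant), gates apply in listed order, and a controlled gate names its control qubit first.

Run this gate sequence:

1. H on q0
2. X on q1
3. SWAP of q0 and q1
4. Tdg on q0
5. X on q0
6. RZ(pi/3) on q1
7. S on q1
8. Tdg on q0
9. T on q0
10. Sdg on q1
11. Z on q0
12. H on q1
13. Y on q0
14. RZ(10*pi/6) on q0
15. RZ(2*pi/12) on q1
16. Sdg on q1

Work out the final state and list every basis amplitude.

The resulting statevector has amplitude 0 on |00>, 0 on |01>, -sqrt(3)/2 on |10>, -exp(5*I*pi/6)/2 + I/2 on |11>. Key observation: the block from step 7 through step 10 cancels to the identity and can be dropped.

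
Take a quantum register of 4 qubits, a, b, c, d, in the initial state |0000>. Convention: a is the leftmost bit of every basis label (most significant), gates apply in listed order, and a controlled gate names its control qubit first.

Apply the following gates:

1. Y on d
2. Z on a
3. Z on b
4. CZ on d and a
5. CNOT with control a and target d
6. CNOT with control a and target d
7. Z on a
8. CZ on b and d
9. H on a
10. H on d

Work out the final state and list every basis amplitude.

The resulting statevector has amplitude I/2 on |0000>, -I/2 on |0001>, I/2 on |1000>, -I/2 on |1001>, and 0 on every other basis state. Key observation: steps 5-6 multiply out to the identity, so the circuit reduces to the remaining gates.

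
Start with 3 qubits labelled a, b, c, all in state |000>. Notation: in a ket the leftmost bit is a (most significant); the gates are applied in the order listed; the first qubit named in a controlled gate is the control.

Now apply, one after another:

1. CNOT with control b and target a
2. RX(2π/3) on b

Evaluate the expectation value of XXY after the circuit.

The observable XXY averages to 0.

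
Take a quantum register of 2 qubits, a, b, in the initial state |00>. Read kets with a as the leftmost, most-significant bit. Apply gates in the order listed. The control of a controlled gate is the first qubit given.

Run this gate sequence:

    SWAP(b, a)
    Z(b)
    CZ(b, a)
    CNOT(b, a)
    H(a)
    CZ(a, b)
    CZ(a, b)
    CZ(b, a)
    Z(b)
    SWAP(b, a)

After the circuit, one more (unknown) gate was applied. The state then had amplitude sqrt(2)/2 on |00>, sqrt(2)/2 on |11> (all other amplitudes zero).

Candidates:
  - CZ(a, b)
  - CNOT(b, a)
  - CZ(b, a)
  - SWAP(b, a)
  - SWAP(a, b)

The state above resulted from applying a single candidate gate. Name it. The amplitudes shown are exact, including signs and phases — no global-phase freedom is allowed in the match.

It was CNOT(b, a) that produced the state shown.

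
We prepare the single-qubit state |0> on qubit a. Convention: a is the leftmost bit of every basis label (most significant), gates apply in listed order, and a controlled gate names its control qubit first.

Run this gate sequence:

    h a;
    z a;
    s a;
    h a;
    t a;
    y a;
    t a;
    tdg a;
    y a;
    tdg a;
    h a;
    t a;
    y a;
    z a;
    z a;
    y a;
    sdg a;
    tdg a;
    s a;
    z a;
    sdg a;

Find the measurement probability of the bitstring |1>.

A full measurement returns |1> with probability 1/2. Key observation: steps 4-11 multiply out to the identity, so the circuit reduces to the remaining gates.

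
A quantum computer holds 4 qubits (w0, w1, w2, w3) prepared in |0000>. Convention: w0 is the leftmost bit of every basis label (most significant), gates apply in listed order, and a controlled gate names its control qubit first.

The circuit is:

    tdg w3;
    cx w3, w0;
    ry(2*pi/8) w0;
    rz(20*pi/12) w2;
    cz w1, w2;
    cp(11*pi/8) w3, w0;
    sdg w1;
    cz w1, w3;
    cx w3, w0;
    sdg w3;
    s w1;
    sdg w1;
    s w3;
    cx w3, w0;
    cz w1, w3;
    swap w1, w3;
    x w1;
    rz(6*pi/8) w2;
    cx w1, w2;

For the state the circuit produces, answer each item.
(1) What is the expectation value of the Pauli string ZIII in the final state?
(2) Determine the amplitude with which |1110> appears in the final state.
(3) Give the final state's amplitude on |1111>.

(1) The observable ZIII averages to sqrt(2)/2. Key observation: the block from step 8 through step 15 cancels to the identity and can be dropped.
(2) The final state's coefficient on |1110> equals sqrt(2 - sqrt(2))*exp(19*I*pi/24)/2.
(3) |1111> carries amplitude 0 in the final state.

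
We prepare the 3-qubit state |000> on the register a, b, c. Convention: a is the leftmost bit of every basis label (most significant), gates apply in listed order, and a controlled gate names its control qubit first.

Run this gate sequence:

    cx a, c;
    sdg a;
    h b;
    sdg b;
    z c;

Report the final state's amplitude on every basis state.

After the circuit, the state carries amplitude sqrt(2)/2 on |000>, -sqrt(2)*I/2 on |010>, and 0 on every other basis state.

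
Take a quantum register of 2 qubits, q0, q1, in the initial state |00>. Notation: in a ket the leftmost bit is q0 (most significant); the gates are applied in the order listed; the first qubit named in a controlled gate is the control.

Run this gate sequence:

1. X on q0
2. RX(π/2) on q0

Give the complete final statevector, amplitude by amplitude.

The final amplitudes are -sqrt(2)*I/2 on |00>, 0 on |01>, sqrt(2)/2 on |10>, 0 on |11>.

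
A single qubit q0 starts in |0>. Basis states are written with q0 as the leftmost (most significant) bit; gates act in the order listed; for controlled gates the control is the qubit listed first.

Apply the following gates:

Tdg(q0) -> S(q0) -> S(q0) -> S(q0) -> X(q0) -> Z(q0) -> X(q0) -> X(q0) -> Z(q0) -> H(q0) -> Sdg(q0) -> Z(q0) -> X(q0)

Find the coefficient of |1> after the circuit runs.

|1> carries amplitude sqrt(2)/2 in the final state. Key observation: steps 6-9 multiply out to the identity, so the circuit reduces to the remaining gates.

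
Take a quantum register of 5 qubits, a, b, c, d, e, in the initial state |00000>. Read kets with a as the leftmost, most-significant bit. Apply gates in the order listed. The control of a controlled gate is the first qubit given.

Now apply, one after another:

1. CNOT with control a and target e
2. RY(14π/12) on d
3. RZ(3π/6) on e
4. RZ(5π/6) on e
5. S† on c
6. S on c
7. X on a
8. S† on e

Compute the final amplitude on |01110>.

The final state's coefficient on |01110> equals 0.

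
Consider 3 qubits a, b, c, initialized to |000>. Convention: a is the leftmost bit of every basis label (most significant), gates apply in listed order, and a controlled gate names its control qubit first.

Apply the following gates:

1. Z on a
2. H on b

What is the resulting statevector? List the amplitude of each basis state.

The final amplitudes are sqrt(2)/2 on |000>, sqrt(2)/2 on |010>, and 0 on every other basis state.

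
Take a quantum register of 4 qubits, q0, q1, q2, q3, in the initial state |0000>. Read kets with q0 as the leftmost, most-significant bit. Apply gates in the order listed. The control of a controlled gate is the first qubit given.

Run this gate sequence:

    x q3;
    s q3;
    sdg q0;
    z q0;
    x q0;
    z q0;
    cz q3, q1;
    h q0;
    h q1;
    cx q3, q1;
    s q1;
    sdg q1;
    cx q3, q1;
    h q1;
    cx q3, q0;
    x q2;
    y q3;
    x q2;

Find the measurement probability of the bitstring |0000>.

The probability of measuring |0000> is 1/2.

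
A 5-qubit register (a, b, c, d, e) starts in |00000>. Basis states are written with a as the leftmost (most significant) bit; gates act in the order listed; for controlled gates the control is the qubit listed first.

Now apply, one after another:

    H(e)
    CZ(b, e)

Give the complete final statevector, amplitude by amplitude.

The final amplitudes are sqrt(2)/2 on |00000>, sqrt(2)/2 on |00001>, and 0 on every other basis state.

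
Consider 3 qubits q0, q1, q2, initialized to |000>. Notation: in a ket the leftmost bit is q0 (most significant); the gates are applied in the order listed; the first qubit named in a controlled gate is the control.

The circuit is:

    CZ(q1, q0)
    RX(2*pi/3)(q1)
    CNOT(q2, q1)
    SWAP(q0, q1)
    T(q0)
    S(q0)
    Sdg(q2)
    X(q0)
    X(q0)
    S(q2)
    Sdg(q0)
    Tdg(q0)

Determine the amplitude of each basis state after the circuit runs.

The resulting statevector has amplitude 1/2 on |000>, -sqrt(3)*I/2 on |100>, and 0 on every other basis state. Key observation: the block from step 5 through step 12 cancels to the identity and can be dropped.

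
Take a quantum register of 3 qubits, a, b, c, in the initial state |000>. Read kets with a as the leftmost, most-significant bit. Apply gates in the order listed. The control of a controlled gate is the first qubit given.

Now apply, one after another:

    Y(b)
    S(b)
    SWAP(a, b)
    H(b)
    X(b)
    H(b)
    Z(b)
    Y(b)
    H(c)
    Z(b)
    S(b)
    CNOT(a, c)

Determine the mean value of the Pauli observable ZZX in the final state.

The observable ZZX averages to 1. Key observation: steps 4-7 multiply out to the identity, so the circuit reduces to the remaining gates.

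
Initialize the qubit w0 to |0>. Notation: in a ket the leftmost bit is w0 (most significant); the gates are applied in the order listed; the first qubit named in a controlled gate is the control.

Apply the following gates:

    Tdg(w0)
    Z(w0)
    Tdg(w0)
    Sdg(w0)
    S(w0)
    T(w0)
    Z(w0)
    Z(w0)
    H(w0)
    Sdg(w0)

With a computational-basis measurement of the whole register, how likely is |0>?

The probability of measuring |0> is 1/2. Key observation: the block from step 2 through step 7 cancels to the identity and can be dropped.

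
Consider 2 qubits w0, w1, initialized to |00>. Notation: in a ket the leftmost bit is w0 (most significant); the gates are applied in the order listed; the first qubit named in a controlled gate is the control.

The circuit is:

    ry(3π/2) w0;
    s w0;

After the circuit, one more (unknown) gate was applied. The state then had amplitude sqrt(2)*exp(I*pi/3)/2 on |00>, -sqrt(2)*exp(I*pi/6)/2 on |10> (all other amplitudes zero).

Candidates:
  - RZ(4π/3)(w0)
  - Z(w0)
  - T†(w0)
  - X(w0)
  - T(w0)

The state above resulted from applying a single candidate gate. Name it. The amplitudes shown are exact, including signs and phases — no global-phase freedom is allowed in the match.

The unique candidate consistent with the amplitudes is RZ(4π/3)(w0).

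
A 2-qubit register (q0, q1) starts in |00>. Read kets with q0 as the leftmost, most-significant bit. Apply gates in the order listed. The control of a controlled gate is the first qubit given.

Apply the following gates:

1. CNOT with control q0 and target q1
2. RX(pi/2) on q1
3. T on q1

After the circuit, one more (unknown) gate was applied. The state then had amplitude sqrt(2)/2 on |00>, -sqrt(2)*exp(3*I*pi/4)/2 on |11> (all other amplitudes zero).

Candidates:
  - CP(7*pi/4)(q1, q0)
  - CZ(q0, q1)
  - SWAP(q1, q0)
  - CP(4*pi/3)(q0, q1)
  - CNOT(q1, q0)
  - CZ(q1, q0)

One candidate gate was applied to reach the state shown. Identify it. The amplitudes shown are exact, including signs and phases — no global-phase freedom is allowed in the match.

The applied gate was CNOT(q1, q0).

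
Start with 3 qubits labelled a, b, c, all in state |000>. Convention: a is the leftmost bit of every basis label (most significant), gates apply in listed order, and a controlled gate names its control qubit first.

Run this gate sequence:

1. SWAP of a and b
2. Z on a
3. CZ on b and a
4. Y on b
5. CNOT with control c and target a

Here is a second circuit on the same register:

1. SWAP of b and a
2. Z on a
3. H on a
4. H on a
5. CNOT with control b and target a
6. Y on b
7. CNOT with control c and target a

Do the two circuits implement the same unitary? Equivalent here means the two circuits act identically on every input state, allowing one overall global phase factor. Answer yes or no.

No — the two circuits implement different unitaries, even allowing a global phase.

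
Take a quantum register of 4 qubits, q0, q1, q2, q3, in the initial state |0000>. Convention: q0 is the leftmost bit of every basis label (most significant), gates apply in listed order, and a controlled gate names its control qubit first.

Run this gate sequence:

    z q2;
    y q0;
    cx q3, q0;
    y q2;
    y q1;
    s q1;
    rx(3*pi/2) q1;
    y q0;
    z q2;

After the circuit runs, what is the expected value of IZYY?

The expectation value of IZYY is 0.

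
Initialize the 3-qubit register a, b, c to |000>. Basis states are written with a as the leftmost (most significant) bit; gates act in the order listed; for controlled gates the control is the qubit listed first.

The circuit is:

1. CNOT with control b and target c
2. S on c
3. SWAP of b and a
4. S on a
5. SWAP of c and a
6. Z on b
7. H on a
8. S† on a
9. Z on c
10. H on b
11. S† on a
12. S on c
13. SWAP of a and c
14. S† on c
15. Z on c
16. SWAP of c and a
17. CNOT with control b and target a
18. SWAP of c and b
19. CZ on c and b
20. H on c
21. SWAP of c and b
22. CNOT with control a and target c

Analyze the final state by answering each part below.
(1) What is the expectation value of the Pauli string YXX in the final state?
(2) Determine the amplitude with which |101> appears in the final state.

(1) The expectation value of YXX is -1.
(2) The amplitude on |101> is sqrt(2)*(1 - I)/4.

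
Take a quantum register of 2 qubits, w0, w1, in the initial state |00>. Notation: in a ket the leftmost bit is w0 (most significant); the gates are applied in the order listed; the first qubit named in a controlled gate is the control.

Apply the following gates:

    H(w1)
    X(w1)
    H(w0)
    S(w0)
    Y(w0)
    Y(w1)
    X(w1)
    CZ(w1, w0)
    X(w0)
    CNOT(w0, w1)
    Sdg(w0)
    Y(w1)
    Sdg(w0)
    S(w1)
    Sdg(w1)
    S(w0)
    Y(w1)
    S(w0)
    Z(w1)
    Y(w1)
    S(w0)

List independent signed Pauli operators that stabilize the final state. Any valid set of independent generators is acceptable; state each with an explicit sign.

One valid set of independent stabilizer generators is +XZ, +ZX (any independent generating set of the same group is equally correct). Key observation: steps 11-18 multiply out to the identity, so the circuit reduces to the remaining gates.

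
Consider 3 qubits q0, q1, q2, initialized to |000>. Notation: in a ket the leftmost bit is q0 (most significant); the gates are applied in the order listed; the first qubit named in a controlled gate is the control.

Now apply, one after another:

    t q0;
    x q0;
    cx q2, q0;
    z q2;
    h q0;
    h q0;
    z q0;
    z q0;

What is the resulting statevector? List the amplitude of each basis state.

The resulting statevector has amplitude 1 on |100>, and 0 on every other basis state.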